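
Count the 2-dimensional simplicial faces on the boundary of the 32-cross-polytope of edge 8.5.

f_2(32-orthoplex) = 2^3 · (32 choose 3) = 39680.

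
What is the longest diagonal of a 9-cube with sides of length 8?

||(8,8,...,8)|| = √(9)·8 = 24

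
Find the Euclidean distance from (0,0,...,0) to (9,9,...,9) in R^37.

d = √(9² + 9² + ... + 9²) [37 terms] = √(37·9²) = 9√37 ≈ 54.7449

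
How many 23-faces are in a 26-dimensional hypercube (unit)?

Choose 23 of 26 axes to span the face (C(26,23) = 2600 ways), then fix each of the remaining 3 coordinates at one of its two extreme values (2^3 = 8 ways): 2600·8 = 20800.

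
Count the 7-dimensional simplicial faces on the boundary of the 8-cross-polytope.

An n-cross-polytope has 2^(k+1)·C(n,k+1) k-faces. Here 2^8·C(8,8) = 256·1 = 256.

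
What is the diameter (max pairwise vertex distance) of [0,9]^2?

d = √(9² + 9² + ... + 9²) [2 terms] = √(2·9²) = 9√2 ≈ 12.7279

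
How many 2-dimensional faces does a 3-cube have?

An n-cube has C(n,k)·2^(n-k) k-faces. Here C(3,2)·2^1 = 3·2 = 6.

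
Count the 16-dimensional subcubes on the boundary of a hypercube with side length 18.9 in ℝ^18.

An n-cube has C(n,k)·2^(n-k) k-faces. Here C(18,16)·2^2 = 153·4 = 612.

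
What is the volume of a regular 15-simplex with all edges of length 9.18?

V_15 = √(16) · 9.18^15 / (15! · 2^(15/2)) ≈ 4.68248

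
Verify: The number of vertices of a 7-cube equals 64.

False. The 7-cube has 2^7 = 128 vertices.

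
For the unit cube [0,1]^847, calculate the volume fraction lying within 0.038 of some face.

Shell fraction = 1 - (1-0.076)^847 ≈ 1 - 8.398e-30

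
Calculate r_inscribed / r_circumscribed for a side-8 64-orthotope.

r_in / r_out = (8/2) / (8√64/2) = 1/√64 ≈ 0.125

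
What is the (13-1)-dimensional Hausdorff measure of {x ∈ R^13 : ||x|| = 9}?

S = n·V_n(r)/r = 13·V_13(9)/9 (volume-to-surface relation), giving 1338925209984·π^6/385 ≈ 3.34345e+12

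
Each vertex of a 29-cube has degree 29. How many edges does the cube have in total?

The 29-cube has n·2^(n-1) = 29·2^28 = 29·268435456 = 7784628224 edges.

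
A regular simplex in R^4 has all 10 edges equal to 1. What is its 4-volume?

Volume = 1^4 · √(5/2^4) / 4! ≈ 0.0232924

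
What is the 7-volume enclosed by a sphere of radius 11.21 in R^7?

Volume = π^{7/2}·(11.21)^7/Γ(9/2) ≈ 1.05104e+08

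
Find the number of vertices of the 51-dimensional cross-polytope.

An n-cross-polytope has 2n vertices; here n = 51, giving 102.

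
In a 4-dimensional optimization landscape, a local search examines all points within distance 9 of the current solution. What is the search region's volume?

Volume = π^{4/2}·(9)^4/Γ(3) = 6561·π^2/2 ≈ 32377.2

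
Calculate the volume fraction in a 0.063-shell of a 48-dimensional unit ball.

Shell fraction = 1 - (1-0.063)^48 ≈ 0.955995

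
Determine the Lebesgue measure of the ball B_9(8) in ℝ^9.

V = 4294967296·π^4/945 ≈ 4.42718e+08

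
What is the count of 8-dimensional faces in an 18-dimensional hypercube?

Choose 8 of 18 axes to span the face (C(18,8) = 43758 ways), then fix each of the remaining 10 coordinates at one of its two extreme values (2^10 = 1024 ways): 43758·1024 = 44808192.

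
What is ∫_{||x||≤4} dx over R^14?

The n-ball volume is π^(n/2)·r^n/Γ(n/2+1). With n=14, r=4: V = 16777216·π^7/315 ≈ 1.60864e+08.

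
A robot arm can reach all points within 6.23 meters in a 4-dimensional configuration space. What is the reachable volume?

Volume = π^{4/2}·(6.23)^4/Γ(3) ≈ 7433.99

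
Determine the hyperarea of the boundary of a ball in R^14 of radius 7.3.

S = n·V_n(r)/r = 14·V_14(7.3)/7.3 (volume-to-surface relation), giving 1.40263e+12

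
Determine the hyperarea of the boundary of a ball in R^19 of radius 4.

S_19(4) = 2·π^(19/2)·(4)^18 / Γ(19/2) = 70368744177664·π^9/34459425 ≈ 6.08724e+10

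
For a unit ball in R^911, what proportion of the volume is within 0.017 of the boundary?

Shell fraction = 1 - (1-0.017)^911 ≈ 0.9999998355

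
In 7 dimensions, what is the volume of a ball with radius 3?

V = 11664·π^3/35 ≈ 10333.1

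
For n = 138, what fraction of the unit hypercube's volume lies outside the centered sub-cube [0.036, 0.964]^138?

The inner cube has side 1-2·0.036 = 0.928 and volume (0.928)^138 ≈ 3.324e-05, so the shell holds 0.999967 of the volume.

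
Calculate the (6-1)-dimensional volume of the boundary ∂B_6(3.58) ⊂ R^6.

S_6(3.58) = 2·π^(6/2)·(3.58)^5 / Γ(6/2) ≈ 18233.3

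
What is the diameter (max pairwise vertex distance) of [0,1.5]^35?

The space diagonal of an n-cube of side s is s√n. Here 1.5·√35 ≈ 8.87412.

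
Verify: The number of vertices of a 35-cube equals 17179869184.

False. The 35-cube has 2^35 = 34359738368 vertices.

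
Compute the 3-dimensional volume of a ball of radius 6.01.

V_3(6.01) = π^(3/2) · (6.01)^3 / Γ(3/2 + 1) ≈ 909.31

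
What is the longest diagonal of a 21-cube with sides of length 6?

||(6,6,...,6)|| = √(21)·6 ≈ 27.4955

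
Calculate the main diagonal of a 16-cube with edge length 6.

Diagonal = √16 · 6 = 24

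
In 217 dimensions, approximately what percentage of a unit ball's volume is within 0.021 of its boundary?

1 - (1-0.021)^217 ≈ 0.990004 ≈ 99.00%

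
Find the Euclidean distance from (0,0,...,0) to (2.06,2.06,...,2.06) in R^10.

Diagonal = √10 · 2.06 ≈ 6.51429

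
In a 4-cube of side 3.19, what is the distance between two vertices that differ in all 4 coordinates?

d = √(3.19² + 3.19² + ... + 3.19²) [4 terms] = √(4·3.19²) = 3.19√4 = 6.38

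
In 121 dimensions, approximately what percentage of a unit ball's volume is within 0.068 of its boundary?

1 - (1-0.068)^121 ≈ 0.999801 ≈ 99.9801%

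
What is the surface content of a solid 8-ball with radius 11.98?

S_8(11.98) = 2·π^(8/2)·(11.98)^7 / Γ(8/2) ≈ 1.14994e+09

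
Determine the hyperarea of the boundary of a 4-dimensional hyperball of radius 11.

The surface area of an n-ball is 2π^(n/2) r^(n-1) / Γ(n/2). For n=4, r=11: 2662·π^2 ≈ 26272.9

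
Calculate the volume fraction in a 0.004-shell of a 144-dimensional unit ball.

1 - (1-0.004)^144 ≈ 0.438507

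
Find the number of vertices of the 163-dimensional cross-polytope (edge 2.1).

The vertices are ±e_1, ..., ±e_163, so there are 2·163 = 326.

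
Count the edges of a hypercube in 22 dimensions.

The 22-cube has n·2^(n-1) = 22·2^21 = 22·2097152 = 46137344 edges.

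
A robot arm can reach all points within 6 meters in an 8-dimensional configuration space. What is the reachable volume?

V_8(6) = π^(8/2) · (6)^8 / Γ(8/2 + 1) = 69984·π^4 ≈ 6.81708e+06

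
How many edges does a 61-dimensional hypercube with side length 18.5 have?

Number of 1-faces = C(61,1)·2^(61-1) = 61·1152921504606846976 = 70328211781017665536.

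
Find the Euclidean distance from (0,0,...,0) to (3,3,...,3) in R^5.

Diagonal = √5 · 3 ≈ 6.7082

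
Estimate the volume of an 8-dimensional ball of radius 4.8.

The n-ball volume is π^(n/2)·r^n/Γ(n/2+1). With n=8, r=4.8: V ≈ 1.14372e+06.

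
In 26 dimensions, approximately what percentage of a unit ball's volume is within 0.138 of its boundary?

1 - (1-0.138)^26 ≈ 0.978953 ≈ 97.90%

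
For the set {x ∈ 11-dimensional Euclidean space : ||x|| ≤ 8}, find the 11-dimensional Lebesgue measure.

V = 549755813888·π^5/10395 ≈ 1.61843e+10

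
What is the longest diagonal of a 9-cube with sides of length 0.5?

Diagonal = √9 · 0.5 = 1.5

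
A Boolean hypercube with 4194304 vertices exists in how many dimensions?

The n-cube has 2^n vertices, and 4194304 = 2^22, so n = 22.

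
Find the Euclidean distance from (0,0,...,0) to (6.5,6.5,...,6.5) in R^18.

d = √(6.5² + 6.5² + ... + 6.5²) [18 terms] = √(18·6.5²) = 6.5√18 ≈ 27.5772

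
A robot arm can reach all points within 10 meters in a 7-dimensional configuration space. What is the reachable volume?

V_7(10) = π^(7/2) · (10)^7 / Γ(7/2 + 1) = 32000000·π^3/21 ≈ 4.72477e+07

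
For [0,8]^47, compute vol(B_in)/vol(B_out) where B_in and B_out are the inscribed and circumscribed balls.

V_in / V_out = (r_in/r_out)^47 = (1/√47)^47 = 47^(-47/2) ≈ 5.07809e-40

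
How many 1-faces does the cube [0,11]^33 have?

The 33-cube has n·2^(n-1) = 33·2^32 = 33·4294967296 = 141733920768 edges.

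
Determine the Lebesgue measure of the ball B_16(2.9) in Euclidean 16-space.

V_16(2.9) = π^(16/2) · (2.9)^16 / Γ(16/2 + 1) ≈ 5.88907e+06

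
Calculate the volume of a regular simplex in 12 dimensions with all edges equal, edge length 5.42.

For a regular n-simplex with edge a, V = (a^n / n!)·√((n+1)/2^n). With a=5.42, n=12: V ≈ 0.0755868.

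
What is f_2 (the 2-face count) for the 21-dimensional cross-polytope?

f_2(21-orthoplex) = 2^3 · (21 choose 3) = 10640.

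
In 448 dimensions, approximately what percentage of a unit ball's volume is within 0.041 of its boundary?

1 - (1-0.041)^448 ≈ 0.9999999928 ≈ 99.999999%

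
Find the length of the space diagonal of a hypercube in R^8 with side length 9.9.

d = √(9.9² + 9.9² + ... + 9.9²) [8 terms] = √(8·9.9²) = 9.9√8 ≈ 28.0014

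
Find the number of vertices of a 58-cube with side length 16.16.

Each vertex is a binary string of length 58, so there are 2^58 = 288230376151711744.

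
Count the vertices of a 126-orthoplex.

The vertices are ±e_1, ..., ±e_126, so there are 2·126 = 252.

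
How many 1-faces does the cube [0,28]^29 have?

Each of the 2^29 = 536870912 vertices has degree 29; total edges = 29·2^29/2 = 7784628224.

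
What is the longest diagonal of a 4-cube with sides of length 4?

||(4,4,...,4)|| = √(4)·4 = 8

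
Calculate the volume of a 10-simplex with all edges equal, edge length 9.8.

V_10 = √(11) · 9.8^10 / (10! · 2^(10/2)) ≈ 233.369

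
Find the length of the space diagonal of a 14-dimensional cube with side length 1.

The space diagonal of an n-cube of side s is s√n. Here 1·√14 ≈ 3.74166.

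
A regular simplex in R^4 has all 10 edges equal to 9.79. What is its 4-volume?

For a regular n-simplex with edge a, V = (a^n / n!)·√((n+1)/2^n). With a=9.79, n=4: V ≈ 213.966.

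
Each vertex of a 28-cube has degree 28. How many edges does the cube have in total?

Each of the 2^28 = 268435456 vertices has degree 28; total edges = 28·2^28/2 = 3758096384.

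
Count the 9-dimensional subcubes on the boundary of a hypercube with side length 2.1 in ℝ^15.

An n-cube has C(n,k)·2^(n-k) k-faces. Here C(15,9)·2^6 = 5005·64 = 320320.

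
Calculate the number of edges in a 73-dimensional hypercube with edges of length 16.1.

Number of 1-faces = C(73,1)·2^(73-1) = 73·4722366482869645213696 = 344732753249484100599808.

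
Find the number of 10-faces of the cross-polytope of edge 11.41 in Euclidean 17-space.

f_10(17-orthoplex) = 2^11 · (17 choose 11) = 25346048.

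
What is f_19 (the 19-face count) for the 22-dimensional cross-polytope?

Number of 19-faces = 2^(19+1) · C(22,19+1) = 1048576 · 231 = 242221056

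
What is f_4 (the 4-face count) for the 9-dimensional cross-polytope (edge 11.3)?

Each 4-face is the convex hull of 5 vertices, one chosen as ±e_i from each of 5 distinct axes: 2^5·C(9,5) = 4032.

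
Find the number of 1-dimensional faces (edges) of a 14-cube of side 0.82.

Each of the 2^14 = 16384 vertices has degree 14; total edges = 14·2^14/2 = 114688.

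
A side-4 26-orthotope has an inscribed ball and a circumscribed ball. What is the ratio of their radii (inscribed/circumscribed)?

For an n-cube of any side s, the inradius is s/2 and the circumradius is s√n/2, so the ratio is 1/√26 ≈ 0.196116.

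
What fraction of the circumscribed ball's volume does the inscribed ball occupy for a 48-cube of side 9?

V_in / V_out = (r_in/r_out)^48 = (1/√48)^48 = 48^(-48/2) ≈ 4.469e-41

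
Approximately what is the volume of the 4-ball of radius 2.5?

The n-ball volume is π^(n/2)·r^n/Γ(n/2+1). With n=4, r=2.5: V = 625·π^2/32 ≈ 192.766.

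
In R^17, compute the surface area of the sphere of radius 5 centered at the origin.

S = n·V_n(r)/r = 17·V_17(5)/5 (volume-to-surface relation), giving 3125000000000·π^8/81081 ≈ 3.65704e+11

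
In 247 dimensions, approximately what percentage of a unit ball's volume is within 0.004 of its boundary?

1 - (1-0.004)^247 ≈ 0.628416 ≈ 62.84%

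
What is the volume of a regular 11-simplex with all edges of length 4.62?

V_11 = √(12) · 4.62^11 / (11! · 2^(11/2)) ≈ 0.0392493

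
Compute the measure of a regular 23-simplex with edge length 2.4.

For a regular n-simplex with edge a, V = (a^n / n!)·√((n+1)/2^n). With a=2.4, n=23: V ≈ 3.63601e-17.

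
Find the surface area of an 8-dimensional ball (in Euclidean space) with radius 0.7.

S_8(0.7) = 2·π^(8/2)·(0.7)^7 / Γ(8/2) ≈ 2.67402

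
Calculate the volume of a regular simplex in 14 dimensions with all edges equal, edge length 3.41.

Volume = 3.41^14 · √(15/2^14) / 14! ≈ 9.97674e-06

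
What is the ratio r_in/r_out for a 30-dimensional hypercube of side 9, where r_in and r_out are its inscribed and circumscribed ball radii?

Ratio = (s/2)/(s√30/2) = 30^(-1/2) ≈ 0.182574.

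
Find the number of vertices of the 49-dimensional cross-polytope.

The 49-dimensional cross-polytope has 2n = 2·49 = 98 vertices.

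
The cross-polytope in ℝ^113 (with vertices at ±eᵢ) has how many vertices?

The vertices are ±e_1, ..., ±e_113, so there are 2·113 = 226.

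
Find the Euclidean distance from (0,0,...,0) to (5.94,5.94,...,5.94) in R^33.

Diagonal = √33 · 5.94 ≈ 34.1227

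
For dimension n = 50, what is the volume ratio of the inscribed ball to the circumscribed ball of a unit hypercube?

V_in/V_out = n^(-n/2) = 50^(-50/2) ≈ 3.35544e-43.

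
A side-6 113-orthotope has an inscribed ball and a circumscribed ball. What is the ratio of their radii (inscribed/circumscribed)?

r_in = 6/2 (half the side); r_out = 6√113/2 (half the diagonal). Ratio = 1/√113 ≈ 0.0940721.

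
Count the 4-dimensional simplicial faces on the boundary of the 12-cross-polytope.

Number of 4-faces = 2^(4+1) · C(12,4+1) = 32 · 792 = 25344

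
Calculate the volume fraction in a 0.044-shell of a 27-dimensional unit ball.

V(inner)/V(outer) = ((1-0.044)/1)^27 ≈ 0.2967, so the shell fraction is 0.703269.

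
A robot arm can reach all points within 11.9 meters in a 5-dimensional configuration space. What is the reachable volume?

The n-ball volume is π^(n/2)·r^n/Γ(n/2+1). With n=5, r=11.9: V ≈ 1.25613e+06.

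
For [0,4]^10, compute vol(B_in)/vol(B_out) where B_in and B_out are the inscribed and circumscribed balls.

V_in / V_out = (r_in/r_out)^10 = (1/√10)^10 = 10^(-10/2) ≈ 1e-05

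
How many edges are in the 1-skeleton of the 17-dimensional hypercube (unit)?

Number of 1-faces = C(17,1)·2^(17-1) = 17·65536 = 1114112.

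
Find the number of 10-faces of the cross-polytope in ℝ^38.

Number of 10-faces = 2^(10+1) · C(38,10+1) = 2048 · 1203322288 = 2464404045824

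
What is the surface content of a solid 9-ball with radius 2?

The surface area of an n-ball is 2π^(n/2) r^(n-1) / Γ(n/2). For n=9, r=2: 8192·π^4/105 ≈ 7599.76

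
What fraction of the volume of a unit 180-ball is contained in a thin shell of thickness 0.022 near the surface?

Shell fraction = 1 - (1-0.022)^180 ≈ 0.981761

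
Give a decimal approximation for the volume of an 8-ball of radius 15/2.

V = 854296875·π^4/2048 ≈ 4.0633e+07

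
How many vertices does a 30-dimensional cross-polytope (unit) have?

The 30-dimensional cross-polytope has 2n = 2·30 = 60 vertices.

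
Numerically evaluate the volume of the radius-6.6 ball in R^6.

Volume = π^{6/2}·(6.6)^6/Γ(4) ≈ 427132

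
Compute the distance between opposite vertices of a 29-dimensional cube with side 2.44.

The space diagonal of an n-cube of side s is s√n. Here 2.44·√29 ≈ 13.1398.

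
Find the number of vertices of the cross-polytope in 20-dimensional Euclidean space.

Each 0-face is the convex hull of 1 vertex, one chosen as ±e_i from each of 1 distinct axis: 2^1·C(20,1) = 40.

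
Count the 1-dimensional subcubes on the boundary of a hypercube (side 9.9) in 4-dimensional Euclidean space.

f_1(4-cube) = (4 choose 1) · 2^3 = 32.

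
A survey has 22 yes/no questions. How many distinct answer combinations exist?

The 22-cube has 2^22 = 4194304 vertices.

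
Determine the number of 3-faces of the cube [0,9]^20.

f_3(20-cube) = (20 choose 3) · 2^17 = 149422080.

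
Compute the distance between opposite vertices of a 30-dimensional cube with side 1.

d = √(1² + 1² + ... + 1²) [30 terms] = √(30·1²) = 1√30 ≈ 5.47723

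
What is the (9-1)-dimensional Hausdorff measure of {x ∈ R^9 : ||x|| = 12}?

S = n·V_n(r)/r = 9·V_9(12)/12 (volume-to-surface relation), giving 4586471424·π^4/35 ≈ 1.27647e+10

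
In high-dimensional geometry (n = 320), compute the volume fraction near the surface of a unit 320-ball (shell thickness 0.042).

1 - (1-0.042)^320 ≈ 0.9999989112 ≈ 99.999891%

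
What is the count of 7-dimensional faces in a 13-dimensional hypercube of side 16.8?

Choose 7 of 13 axes to span the face (C(13,7) = 1716 ways), then fix each of the remaining 6 coordinates at one of its two extreme values (2^6 = 64 ways): 1716·64 = 109824.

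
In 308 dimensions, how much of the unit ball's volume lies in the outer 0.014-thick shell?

Shell fraction = 1 - (1-0.014)^308 ≈ 0.986996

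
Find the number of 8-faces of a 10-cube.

Choose 8 of 10 axes to span the face (C(10,8) = 45 ways), then fix each of the remaining 2 coordinates at one of its two extreme values (2^2 = 4 ways): 45·4 = 180.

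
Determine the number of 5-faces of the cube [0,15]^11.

Choose 5 of 11 axes to span the face (C(11,5) = 462 ways), then fix each of the remaining 6 coordinates at one of its two extreme values (2^6 = 64 ways): 462·64 = 29568.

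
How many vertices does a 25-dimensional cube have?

Number of vertices = 2^25 = 33554432.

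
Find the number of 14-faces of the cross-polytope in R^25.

Each 14-face is the convex hull of 15 vertices, one chosen as ±e_i from each of 15 distinct axes: 2^15·C(25,15) = 107110727680.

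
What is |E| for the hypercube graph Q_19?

An n-cube has n·2^(n-1) edges. With n = 19: 19·262144 = 4980736.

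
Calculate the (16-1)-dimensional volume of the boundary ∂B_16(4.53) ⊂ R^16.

The surface area of an n-ball is 2π^(n/2) r^(n-1) / Γ(n/2). For n=16, r=4.53: 2.61379e+10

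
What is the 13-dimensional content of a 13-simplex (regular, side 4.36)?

Volume = 4.36^13 · √(14/2^13) / 13! ≈ 0.00136588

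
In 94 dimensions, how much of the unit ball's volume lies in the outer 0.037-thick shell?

Shell fraction = 1 - (1-0.037)^94 ≈ 0.971102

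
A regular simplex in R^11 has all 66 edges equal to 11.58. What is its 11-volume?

For a regular n-simplex with edge a, V = (a^n / n!)·√((n+1)/2^n). With a=11.58, n=11: V ≈ 962.862.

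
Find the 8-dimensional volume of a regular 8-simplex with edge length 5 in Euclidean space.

V = (5^8 / 8!) · √((8+1) / 2^8) ≈ 1.81652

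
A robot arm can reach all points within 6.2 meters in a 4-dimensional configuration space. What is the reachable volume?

V_4(6.2) = π^(4/2) · (6.2)^4 / Γ(4/2 + 1) ≈ 7291.83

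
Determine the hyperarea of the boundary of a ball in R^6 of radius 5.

|∂B_6(5)| = 3125·π^3 ≈ 96894.6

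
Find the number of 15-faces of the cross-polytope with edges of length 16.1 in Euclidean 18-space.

An n-cross-polytope has 2^(k+1)·C(n,k+1) k-faces. Here 2^16·C(18,16) = 65536·153 = 10027008.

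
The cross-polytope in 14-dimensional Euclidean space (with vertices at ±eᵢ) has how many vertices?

Number of vertices = 2n = 28.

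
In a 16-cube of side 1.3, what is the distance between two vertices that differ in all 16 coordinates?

The space diagonal of an n-cube of side s is s√n. Here 1.3·√16 = 5.2.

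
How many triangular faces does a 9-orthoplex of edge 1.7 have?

Each 2-face is the convex hull of 3 vertices, one chosen as ±e_i from each of 3 distinct axes: 2^3·C(9,3) = 672.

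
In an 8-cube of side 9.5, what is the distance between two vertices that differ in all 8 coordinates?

d = √(9.5² + 9.5² + ... + 9.5²) [8 terms] = √(8·9.5²) = 9.5√8 ≈ 26.8701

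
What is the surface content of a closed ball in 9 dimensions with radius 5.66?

S = n·V_n(r)/r = 9·V_9(5.66)/5.66 (volume-to-surface relation), giving 3.12674e+07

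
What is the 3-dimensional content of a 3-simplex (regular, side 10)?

Volume = (√2/12) · 10³ = 117.851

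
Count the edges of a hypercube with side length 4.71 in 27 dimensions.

The 27-cube has n·2^(n-1) = 27·2^26 = 27·67108864 = 1811939328 edges.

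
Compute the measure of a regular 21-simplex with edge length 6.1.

For a regular n-simplex with edge a, V = (a^n / n!)·√((n+1)/2^n). With a=6.1, n=21: V ≈ 1.96779e-06.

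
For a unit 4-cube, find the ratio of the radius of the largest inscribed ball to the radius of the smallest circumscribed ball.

r_in = 1/2 (half the side); r_out = 1√4/2 (half the diagonal). Ratio = 1/√4 ≈ 0.5.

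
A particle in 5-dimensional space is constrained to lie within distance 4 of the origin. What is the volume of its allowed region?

V_5(4) = π^(5/2) · (4)^5 / Γ(5/2 + 1) = 8192·π^2/15 ≈ 5390.12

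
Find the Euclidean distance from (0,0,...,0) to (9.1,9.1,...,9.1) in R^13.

Diagonal = √13 · 9.1 ≈ 32.8105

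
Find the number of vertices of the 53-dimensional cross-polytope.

The vertices are ±e_1, ..., ±e_53, so there are 2·53 = 106.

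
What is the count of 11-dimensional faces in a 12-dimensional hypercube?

f_11(12-cube) = (12 choose 11) · 2^1 = 24.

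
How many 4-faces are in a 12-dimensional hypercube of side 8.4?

f_4(12-cube) = (12 choose 4) · 2^8 = 126720.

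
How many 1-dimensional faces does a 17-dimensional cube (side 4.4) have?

f_1(17-cube) = (17 choose 1) · 2^16 = 1114112.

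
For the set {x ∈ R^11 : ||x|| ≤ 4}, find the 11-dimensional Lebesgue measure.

The n-ball volume is π^(n/2)·r^n/Γ(n/2+1). With n=11, r=4: V = 268435456·π^5/10395 ≈ 7.9025e+06.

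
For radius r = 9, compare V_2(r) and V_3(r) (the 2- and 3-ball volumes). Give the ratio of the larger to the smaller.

V_2(9) ≈ 254.469, V_3(9) ≈ 3053.63. The 3-ball is larger by a factor of 12.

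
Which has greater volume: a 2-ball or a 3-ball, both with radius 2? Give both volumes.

V_2(2) ≈ 12.5664. V_3(2) ≈ 33.5103. The 3-ball is larger.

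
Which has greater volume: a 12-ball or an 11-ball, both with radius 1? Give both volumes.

V_12(1) ≈ 1.33526. V_11(1) ≈ 1.8841. The 11-ball is larger.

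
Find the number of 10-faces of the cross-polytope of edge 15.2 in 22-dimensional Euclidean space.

An n-cross-polytope has 2^(k+1)·C(n,k+1) k-faces. Here 2^11·C(22,11) = 2048·705432 = 1444724736.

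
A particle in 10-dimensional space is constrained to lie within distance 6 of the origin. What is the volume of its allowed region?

Volume = π^{10/2}·(6)^10/Γ(6) = 2519424·π^5/5 ≈ 1.54199e+08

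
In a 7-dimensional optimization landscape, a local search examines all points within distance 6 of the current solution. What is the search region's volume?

V_7(6) = π^(7/2) · (6)^7 / Γ(7/2 + 1) = 1492992·π^3/35 ≈ 1.32263e+06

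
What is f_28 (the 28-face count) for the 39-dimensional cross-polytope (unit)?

Number of 28-faces = 2^(28+1) · C(39,28+1) = 536870912 · 635745396 = 341313210550321152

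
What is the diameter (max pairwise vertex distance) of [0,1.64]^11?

d = √(1.64² + 1.64² + ... + 1.64²) [11 terms] = √(11·1.64²) = 1.64√11 ≈ 5.43926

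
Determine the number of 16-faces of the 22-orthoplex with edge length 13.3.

Number of 16-faces = 2^(16+1) · C(22,16+1) = 131072 · 26334 = 3451650048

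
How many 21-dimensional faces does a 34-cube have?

An n-cube has C(n,k)·2^(n-k) k-faces. Here C(34,21)·2^13 = 927983760·8192 = 7602042961920.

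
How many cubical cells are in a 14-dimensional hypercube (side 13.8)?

Number of 3-faces = C(14,3) · 2^(14-3) = 364 · 2048 = 745472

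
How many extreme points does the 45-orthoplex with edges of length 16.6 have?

Number of vertices = 2n = 90.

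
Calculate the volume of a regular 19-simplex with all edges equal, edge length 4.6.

Volume = 4.6^19 · √(20/2^19) / 19! ≈ 1.98625e-07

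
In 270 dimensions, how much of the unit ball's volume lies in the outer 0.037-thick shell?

V(inner)/V(outer) = ((1-0.037)/1)^270 ≈ 3.794e-05, so the shell fraction is 0.999962.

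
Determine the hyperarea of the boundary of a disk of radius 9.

|∂B_2(9)| = 2πr = 2π·9 ≈ 56.5487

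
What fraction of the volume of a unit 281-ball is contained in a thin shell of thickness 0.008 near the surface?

1 - (1-0.008)^281 ≈ 0.89534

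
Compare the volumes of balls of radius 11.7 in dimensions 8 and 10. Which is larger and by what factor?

V_8(11.7) ≈ 1.4252e+09, V_10(11.7) ≈ 1.22582e+11. The 10-ball is larger by a factor of 86.01.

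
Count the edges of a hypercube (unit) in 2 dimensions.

Number of 1-faces = C(2,1)·2^(2-1) = 2·2 = 4.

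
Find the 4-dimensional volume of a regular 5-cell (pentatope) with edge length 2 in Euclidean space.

Volume = 2^4 · √(5/2^4) / 4! ≈ 0.372678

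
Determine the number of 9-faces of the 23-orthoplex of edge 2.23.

An n-cross-polytope has 2^(k+1)·C(n,k+1) k-faces. Here 2^10·C(23,10) = 1024·1144066 = 1171523584.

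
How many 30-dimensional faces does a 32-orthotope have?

f_30(32-cube) = (32 choose 30) · 2^2 = 1984.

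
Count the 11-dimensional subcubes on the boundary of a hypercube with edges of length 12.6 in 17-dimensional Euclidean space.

f_11(17-cube) = (17 choose 11) · 2^6 = 792064.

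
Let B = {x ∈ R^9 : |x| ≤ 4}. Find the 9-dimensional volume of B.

The n-ball volume is π^(n/2)·r^n/Γ(n/2+1). With n=9, r=4: V = 8388608·π^4/945 ≈ 864684.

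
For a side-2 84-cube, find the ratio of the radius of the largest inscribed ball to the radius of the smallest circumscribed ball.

r_in = 2/2 (half the side); r_out = 2√84/2 (half the diagonal). Ratio = 1/√84 ≈ 0.109109.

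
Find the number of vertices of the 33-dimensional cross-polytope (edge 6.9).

The vertices are ±e_1, ..., ±e_33, so there are 2·33 = 66.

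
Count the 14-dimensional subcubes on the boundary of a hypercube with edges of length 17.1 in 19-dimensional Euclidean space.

An n-cube has C(n,k)·2^(n-k) k-faces. Here C(19,14)·2^5 = 11628·32 = 372096.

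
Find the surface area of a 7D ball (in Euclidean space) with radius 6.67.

|∂B_7(6.67)| ≈ 2.91228e+06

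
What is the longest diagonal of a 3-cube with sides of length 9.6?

Diagonal = √3 · 9.6 ≈ 16.6277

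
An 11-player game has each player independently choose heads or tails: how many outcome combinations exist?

The 11-cube has 2^11 = 2048 vertices.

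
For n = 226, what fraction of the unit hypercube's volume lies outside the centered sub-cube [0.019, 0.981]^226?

1 - (1 - 2·0.019)^226 = 1 - 0.962^226 ≈ 0.999842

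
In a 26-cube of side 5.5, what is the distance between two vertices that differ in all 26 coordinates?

The space diagonal of an n-cube of side s is s√n. Here 5.5·√26 ≈ 28.0446.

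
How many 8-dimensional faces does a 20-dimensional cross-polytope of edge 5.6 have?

An n-cross-polytope has 2^(k+1)·C(n,k+1) k-faces. Here 2^9·C(20,9) = 512·167960 = 85995520.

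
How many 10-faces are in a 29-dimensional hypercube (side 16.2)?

f_10(29-cube) = (29 choose 10) · 2^19 = 10501493882880.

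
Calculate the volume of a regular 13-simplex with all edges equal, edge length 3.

Volume = 3^13 · √(14/2^13) / 13! ≈ 1.05844e-05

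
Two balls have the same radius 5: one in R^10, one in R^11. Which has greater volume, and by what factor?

V_10(5) ≈ 2.49039e+07, V_11(5) ≈ 9.19973e+07. The 11-ball is larger by a factor of 3.694.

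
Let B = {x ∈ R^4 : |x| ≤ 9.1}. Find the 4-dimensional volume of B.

The n-ball volume is π^(n/2)·r^n/Γ(n/2+1). With n=4, r=9.1: V ≈ 33840.4.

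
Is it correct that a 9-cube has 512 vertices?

True. The 9-cube has 2^9 = 512 vertices.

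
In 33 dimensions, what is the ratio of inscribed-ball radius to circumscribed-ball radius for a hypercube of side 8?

r_in = 8/2 (half the side); r_out = 8√33/2 (half the diagonal). Ratio = 1/√33 ≈ 0.174078.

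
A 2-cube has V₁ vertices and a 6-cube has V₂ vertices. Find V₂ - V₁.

V₁ = 2^2 = 4. V₂ = 2^6 = 64. V₂ - V₁ = 60.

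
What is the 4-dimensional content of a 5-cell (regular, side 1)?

V = (1^4 / 4!) · √((4+1) / 2^4) ≈ 0.0232924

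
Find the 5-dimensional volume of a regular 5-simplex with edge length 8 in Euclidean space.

V = (8^5 / 5!) · √((5+1) / 2^5) ≈ 118.241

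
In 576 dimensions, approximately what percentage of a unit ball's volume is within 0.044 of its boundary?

1 - (1-0.044)^576 ≈ 1 - 5.543e-12 ≈ (100 - 5.54e-10)%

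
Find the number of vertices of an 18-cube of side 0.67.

The 18-cube has 2^18 = 262144 vertices.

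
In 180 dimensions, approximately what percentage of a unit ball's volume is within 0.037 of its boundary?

1 - (1-0.037)^180 ≈ 0.998871 ≈ 99.89%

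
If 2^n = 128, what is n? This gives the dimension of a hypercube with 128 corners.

The n-cube has 2^n vertices, and 128 = 2^7, so n = 7.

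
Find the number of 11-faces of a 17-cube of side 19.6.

An n-cube has C(n,k)·2^(n-k) k-faces. Here C(17,11)·2^6 = 12376·64 = 792064.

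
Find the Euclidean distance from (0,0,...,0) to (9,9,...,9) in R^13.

d = √(9² + 9² + ... + 9²) [13 terms] = √(13·9²) = 9√13 ≈ 32.45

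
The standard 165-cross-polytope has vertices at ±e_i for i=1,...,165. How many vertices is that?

The 165-dimensional cross-polytope has 2n = 2·165 = 330 vertices.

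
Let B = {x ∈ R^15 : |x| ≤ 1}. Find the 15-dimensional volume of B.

V = 256·π^7/2027025 ≈ 0.381443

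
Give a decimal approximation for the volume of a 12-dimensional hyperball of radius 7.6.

The n-ball volume is π^(n/2)·r^n/Γ(n/2+1). With n=12, r=7.6: V ≈ 4.95827e+10.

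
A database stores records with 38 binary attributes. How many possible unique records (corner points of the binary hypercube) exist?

Each vertex is a binary string of length 38, so there are 2^38 = 274877906944.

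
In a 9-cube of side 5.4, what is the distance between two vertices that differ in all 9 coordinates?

The space diagonal of an n-cube of side s is s√n. Here 5.4·√9 = 16.2.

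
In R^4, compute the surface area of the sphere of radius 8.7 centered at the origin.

The surface area of an n-ball is 2π^(n/2) r^(n-1) / Γ(n/2). For n=4, r=8.7: 12998.3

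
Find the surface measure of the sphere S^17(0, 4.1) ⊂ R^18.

S = n·V_n(r)/r = 18·V_18(4.1)/4.1 (volume-to-surface relation), giving 3.86531e+10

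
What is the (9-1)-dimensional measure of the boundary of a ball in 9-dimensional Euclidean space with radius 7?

The surface area of an n-ball is 2π^(n/2) r^(n-1) / Γ(n/2). For n=9, r=7: 26353376·π^4/15 ≈ 1.71137e+08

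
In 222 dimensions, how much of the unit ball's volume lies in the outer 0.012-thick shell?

V(inner)/V(outer) = ((1-0.012)/1)^222 ≈ 0.06856, so the shell fraction is 0.931445.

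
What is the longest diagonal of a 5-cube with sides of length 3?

d = √(3² + 3² + ... + 3²) [5 terms] = √(5·3²) = 3√5 ≈ 6.7082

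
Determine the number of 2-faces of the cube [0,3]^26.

Number of 2-faces = C(26,2) · 2^(26-2) = 325 · 16777216 = 5452595200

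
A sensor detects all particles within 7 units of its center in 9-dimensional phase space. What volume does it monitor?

V = 184473632·π^4/135 ≈ 1.33107e+08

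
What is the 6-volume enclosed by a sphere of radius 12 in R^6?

V_6(12) = π^(6/2) · (12)^6 / Γ(6/2 + 1) = 497664·π^3 ≈ 1.54307e+07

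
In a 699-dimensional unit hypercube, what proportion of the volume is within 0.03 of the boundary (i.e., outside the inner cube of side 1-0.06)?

1 - (1 - 2·0.03)^699 = 1 - 0.94^699 ≈ 1 - 1.646e-19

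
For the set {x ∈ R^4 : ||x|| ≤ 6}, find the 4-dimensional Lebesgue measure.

The n-ball volume is π^(n/2)·r^n/Γ(n/2+1). With n=4, r=6: V = 648·π^2 ≈ 6395.5.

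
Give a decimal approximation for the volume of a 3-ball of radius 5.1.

V_3(5.1) = π^(3/2) · (5.1)^3 / Γ(3/2 + 1) ≈ 555.647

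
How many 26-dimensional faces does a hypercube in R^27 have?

An n-cube has C(n,k)·2^(n-k) k-faces. Here C(27,26)·2^1 = 27·2 = 54.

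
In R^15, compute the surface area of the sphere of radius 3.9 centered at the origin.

|∂B_15(3.9)| ≈ 1.07752e+09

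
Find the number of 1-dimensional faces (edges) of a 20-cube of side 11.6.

Number of 1-faces = C(20,1)·2^(20-1) = 20·524288 = 10485760.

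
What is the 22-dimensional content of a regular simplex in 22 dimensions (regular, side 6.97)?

Volume = 6.97^22 · √(23/2^22) / 22! ≈ 7.4112e-06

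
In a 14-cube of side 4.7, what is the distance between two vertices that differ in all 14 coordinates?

Diagonal = √14 · 4.7 ≈ 17.5858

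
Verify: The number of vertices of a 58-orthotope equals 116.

False. The 58-cube has 2^58 = 288230376151711744 vertices.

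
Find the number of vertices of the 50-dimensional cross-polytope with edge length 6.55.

An n-cross-polytope has 2n vertices; here n = 50, giving 100.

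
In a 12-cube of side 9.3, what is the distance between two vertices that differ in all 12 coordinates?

Diagonal = √12 · 9.3 ≈ 32.2161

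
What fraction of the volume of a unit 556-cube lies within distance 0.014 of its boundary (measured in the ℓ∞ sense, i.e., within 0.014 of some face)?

1 - (1 - 2·0.014)^556 = 1 - 0.972^556 ≈ 0.9999998612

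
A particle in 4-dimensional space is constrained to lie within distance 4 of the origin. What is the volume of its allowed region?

V = 128·π^2 ≈ 1263.31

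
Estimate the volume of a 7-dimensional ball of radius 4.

V_7(4) = π^(7/2) · (4)^7 / Γ(7/2 + 1) = 262144·π^3/105 ≈ 77410.6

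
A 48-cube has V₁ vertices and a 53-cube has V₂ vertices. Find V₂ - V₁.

V₁ = 2^48 = 281474976710656. V₂ = 2^53 = 9007199254740992. V₂ - V₁ = 8725724278030336.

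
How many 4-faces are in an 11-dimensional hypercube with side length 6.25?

Choose 4 of 11 axes to span the face (C(11,4) = 330 ways), then fix each of the remaining 7 coordinates at one of its two extreme values (2^7 = 128 ways): 330·128 = 42240.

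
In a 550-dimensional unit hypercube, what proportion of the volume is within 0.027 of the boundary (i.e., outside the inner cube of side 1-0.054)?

1 - (1 - 2·0.027)^550 = 1 - 0.946^550 ≈ 1 - 5.497e-14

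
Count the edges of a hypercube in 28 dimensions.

An n-cube has n·2^(n-1) edges. With n = 28: 28·134217728 = 3758096384.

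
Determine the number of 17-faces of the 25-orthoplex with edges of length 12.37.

An n-cross-polytope has 2^(k+1)·C(n,k+1) k-faces. Here 2^18·C(25,18) = 262144·480700 = 126012620800.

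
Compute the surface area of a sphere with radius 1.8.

The surface area of an n-ball is 2π^(n/2) r^(n-1) / Γ(n/2). For n=3, r=1.8: 4πr² = 4π·(1.8)² ≈ 40.715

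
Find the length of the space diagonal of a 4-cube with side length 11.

The space diagonal of an n-cube of side s is s√n. Here 11·√4 = 22.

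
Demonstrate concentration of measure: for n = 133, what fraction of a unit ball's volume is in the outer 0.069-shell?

1 - (1-0.069)^133 ≈ 0.999926 ≈ 99.9926%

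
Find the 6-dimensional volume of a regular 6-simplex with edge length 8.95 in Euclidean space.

V_6 = √(7) · 8.95^6 / (6! · 2^(6/2)) ≈ 236.083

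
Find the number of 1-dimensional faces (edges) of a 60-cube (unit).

An n-cube has n·2^(n-1) edges. With n = 60: 60·576460752303423488 = 34587645138205409280.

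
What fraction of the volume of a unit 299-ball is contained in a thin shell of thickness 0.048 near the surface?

1 - (1-0.048)^299 ≈ 0.9999995903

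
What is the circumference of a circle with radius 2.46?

|∂B_2(2.46)| = 2πr = 2π·2.46 ≈ 15.4566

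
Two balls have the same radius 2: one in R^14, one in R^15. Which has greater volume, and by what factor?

V_14(2) ≈ 9818.35, V_15(2) ≈ 12499.1. The 15-ball is larger by a factor of 1.273.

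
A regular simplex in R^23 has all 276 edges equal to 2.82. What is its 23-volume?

V_23 = √(24) · 2.82^23 / (23! · 2^(23/2)) ≈ 1.48421e-15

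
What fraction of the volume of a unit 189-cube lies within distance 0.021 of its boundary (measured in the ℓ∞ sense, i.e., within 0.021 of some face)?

The inner cube has side 1-2·0.021 = 0.958 and volume (0.958)^189 ≈ 0.0003007, so the shell holds 0.999699 of the volume.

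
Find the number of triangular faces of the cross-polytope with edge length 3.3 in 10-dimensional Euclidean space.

f_2(10-orthoplex) = 2^3 · (10 choose 3) = 960.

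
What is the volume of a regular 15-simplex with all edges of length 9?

For a regular n-simplex with edge a, V = (a^n / n!)·√((n+1)/2^n). With a=9, n=15: V ≈ 3.47915.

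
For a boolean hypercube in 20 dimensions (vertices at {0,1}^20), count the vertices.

Each vertex is a binary string of length 20, so there are 2^20 = 1048576.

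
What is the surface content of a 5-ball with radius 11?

|∂B_5(11)| = 117128·π^2/3 ≈ 385336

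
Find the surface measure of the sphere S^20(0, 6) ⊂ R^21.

|∂B_21(6)| = 92442129447518208·π^10/8083075 ≈ 1.07101e+15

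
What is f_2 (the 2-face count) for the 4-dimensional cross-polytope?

Number of 2-faces = 2^(2+1) · C(4,2+1) = 8 · 4 = 32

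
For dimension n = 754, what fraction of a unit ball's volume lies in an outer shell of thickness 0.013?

1 - (1-0.013)^754 ≈ 0.999948 ≈ 99.9948%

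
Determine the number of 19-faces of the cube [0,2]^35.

Choose 19 of 35 axes to span the face (C(35,19) = 4059928950 ways), then fix each of the remaining 16 coordinates at one of its two extreme values (2^16 = 65536 ways): 4059928950·65536 = 266071503667200.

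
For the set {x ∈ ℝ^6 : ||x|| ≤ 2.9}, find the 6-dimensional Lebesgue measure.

Volume = π^{6/2}·(2.9)^6/Γ(4) ≈ 3073.88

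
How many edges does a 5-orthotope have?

Number of 1-faces = C(5,1)·2^(5-1) = 5·16 = 80.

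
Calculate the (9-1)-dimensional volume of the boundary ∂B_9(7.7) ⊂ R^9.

|∂B_9(7.7)| ≈ 3.66848e+08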